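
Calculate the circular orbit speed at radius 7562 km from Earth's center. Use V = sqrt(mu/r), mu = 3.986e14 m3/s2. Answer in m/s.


V = sqrt(3.986e14 / 7562000) = 7260 m/s

7260 m/s


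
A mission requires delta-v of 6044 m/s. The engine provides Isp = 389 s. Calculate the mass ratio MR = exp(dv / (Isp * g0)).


Ve = 389 * 9.81 = 3816.09 m/s
MR = exp(6044 / 3816.09) = 4.874

4.874


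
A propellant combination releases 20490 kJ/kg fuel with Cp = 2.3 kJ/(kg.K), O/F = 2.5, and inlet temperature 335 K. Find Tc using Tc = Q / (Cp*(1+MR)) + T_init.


Tc = 20490 / (2.3 * (1 + 2.5)) + 335 = 2880 K

2880 K


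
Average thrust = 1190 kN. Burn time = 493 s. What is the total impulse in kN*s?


It = 1190 * 493 = 586670 kN*s

586670 kN*s


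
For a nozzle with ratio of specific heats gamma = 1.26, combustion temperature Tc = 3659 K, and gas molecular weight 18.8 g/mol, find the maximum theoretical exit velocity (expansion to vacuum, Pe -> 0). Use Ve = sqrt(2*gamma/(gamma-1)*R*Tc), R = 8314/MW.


R = 8314 / 18.8 = 442.23 J/(kg.K)
Ve = sqrt(2 * 1.26 / (1.26 - 1) * 442.23 * 3659) = 3960 m/s

3960 m/s


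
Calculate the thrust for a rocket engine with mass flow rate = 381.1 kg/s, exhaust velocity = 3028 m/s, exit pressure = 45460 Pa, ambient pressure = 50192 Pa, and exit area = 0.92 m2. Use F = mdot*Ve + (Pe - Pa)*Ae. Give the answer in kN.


F = 381.1 * 3028 + (45460 - 50192) * 0.92 = 1.1496e+06 N = 1149.6 kN

1149.6 kN


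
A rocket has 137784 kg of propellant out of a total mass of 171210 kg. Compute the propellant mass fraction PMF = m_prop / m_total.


PMF = 137784 / 171210 = 0.805

0.805


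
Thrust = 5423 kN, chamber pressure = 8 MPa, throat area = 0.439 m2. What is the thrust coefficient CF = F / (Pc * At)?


CF = 5423000 / (8e6 * 0.439) = 1.54

1.54


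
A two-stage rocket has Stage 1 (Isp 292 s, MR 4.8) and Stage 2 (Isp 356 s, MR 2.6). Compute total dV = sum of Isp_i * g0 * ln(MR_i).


dV1 = 292 * 9.81 * ln(4.8) = 4493.3 m/s
dV2 = 356 * 9.81 * ln(2.6) = 3337.0 m/s
Total dV = 4493.3 + 3337.0 = 7830.3 m/s ~ 7830 m/s

7830 m/s


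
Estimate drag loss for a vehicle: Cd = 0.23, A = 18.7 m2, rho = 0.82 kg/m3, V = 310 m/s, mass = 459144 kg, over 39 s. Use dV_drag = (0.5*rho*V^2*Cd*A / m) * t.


D = 0.5 * 0.82 * 310^2 * 0.23 * 18.7 = 169463.7 N
a = 169463.7 / 459144 = 0.3691 m/s2
dV = 0.3691 * 39 = 14.4 m/s

14.4 m/s


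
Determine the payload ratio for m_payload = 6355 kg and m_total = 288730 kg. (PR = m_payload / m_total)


PR = 6355 / 288730 = 0.022

0.022


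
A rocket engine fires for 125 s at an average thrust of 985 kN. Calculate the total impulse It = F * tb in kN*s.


It = 985 * 125 = 123125 kN*s

123125 kN*s


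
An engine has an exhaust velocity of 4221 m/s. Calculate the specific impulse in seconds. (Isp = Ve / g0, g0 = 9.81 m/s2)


Isp = Ve / g0 = 4221 / 9.81 = 430.3 s

430.3 s


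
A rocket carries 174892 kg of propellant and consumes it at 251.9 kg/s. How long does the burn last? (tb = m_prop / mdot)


tb = 174892 / 251.9 = 694.3 s

694.3 s


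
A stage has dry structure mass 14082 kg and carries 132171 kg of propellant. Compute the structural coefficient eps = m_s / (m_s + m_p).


eps = 14082 / (14082 + 132171) = 0.0963

0.0963


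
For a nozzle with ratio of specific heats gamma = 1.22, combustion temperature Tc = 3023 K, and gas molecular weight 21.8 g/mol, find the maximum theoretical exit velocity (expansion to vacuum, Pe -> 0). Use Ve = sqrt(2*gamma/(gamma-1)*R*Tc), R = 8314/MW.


R = 8314 / 21.8 = 381.38 J/(kg.K)
Ve = sqrt(2 * 1.22 / (1.22 - 1) * 381.38 * 3023) = 3576 m/s

3576 m/s


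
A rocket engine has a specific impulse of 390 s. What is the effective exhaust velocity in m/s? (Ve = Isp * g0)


Ve = Isp * g0 = 390 * 9.81 = 3825.9 m/s

3825.9 m/s


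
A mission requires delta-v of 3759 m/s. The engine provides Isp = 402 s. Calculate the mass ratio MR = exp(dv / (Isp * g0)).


Ve = 402 * 9.81 = 3943.62 m/s
MR = exp(3759 / 3943.62) = 2.594

2.594


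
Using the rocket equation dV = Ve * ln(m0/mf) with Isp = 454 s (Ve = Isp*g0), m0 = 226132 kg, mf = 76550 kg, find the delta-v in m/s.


Ve = 454 * 9.81 = 4453.74 m/s
dV = 4453.74 * ln(226132/76550) = 4824 m/s

4824 m/s


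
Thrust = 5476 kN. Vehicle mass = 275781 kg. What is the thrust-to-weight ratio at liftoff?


TWR = 5476000 / (275781 * 9.81) = 2.02

2.02


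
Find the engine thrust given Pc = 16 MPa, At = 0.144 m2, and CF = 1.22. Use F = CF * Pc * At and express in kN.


F = 1.22 * 16e6 * 0.144 = 2.8109e+06 N = 2810.9 kN

2810.9 kN


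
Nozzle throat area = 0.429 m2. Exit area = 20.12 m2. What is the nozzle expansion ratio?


AR = 20.12 / 0.429 = 46.9

46.9


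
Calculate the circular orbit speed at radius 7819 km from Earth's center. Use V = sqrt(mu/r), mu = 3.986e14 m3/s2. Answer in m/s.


V = sqrt(3.986e14 / 7819000) = 7140 m/s

7140 m/s


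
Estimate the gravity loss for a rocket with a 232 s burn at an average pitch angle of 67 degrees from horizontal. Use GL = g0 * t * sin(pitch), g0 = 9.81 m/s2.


GL = 9.81 * 232 * sin(67 deg) = 2095 m/s

2095 m/s


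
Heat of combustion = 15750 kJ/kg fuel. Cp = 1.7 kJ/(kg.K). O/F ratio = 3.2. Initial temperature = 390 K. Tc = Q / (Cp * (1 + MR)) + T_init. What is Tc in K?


Tc = 15750 / (1.7 * (1 + 3.2)) + 390 = 2596 K

2596 K


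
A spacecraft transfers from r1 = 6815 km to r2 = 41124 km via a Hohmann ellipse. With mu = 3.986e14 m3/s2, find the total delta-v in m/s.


V1 = sqrt(mu/r1) = 7647.79 m/s
dV1 = V1*(sqrt(2*r2/(r1+r2)) - 1) = 2369.59 m/s
V2 = sqrt(mu/r2) = 3113.3 m/s
dV2 = V2*(1 - sqrt(2*r1/(r1+r2))) = 1453.24 m/s
Total dV = 3823 m/s

3823 m/s


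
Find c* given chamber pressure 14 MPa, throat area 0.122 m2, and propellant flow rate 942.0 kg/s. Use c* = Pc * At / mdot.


c* = 14e6 * 0.122 / 942.0 = 1813 m/s

1813 m/s


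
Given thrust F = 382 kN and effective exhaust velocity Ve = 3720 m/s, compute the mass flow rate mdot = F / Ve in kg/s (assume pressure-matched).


mdot = F / Ve = 382000 / 3720 = 102.7 kg/s

102.7 kg/s


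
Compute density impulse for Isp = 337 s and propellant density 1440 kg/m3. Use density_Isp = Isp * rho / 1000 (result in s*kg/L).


rho*Isp = 337 * 1440 / 1000 = 485 s*kg/L

485 s*kg/L


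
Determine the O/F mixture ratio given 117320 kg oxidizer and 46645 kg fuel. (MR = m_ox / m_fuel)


MR = 117320 / 46645 = 2.52

2.52


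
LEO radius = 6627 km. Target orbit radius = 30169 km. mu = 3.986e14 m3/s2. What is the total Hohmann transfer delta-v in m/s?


V1 = sqrt(mu/r1) = 7755.51 m/s
dV1 = V1*(sqrt(2*r2/(r1+r2)) - 1) = 2175.78 m/s
V2 = sqrt(mu/r2) = 3634.86 m/s
dV2 = V2*(1 - sqrt(2*r1/(r1+r2))) = 1453.33 m/s
Total dV = 3629 m/s

3629 m/s


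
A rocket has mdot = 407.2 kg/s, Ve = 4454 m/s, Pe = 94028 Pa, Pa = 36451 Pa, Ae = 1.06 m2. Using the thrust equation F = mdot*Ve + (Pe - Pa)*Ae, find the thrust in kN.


F = 407.2 * 4454 + (94028 - 36451) * 1.06 = 1.8747e+06 N = 1874.7 kN

1874.7 kN


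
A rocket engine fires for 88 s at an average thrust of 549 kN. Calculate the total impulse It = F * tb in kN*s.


It = 549 * 88 = 48312 kN*s

48312 kN*s


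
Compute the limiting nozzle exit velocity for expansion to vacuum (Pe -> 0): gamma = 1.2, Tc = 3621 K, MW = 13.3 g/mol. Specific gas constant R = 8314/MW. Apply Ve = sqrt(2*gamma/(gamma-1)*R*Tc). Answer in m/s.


R = 8314 / 13.3 = 625.11 J/(kg.K)
Ve = sqrt(2 * 1.2 / (1.2 - 1) * 625.11 * 3621) = 5212 m/s

5212 m/s


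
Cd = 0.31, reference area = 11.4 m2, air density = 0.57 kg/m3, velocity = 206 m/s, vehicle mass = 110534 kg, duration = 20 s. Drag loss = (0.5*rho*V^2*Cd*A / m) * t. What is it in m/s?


D = 0.5 * 0.57 * 206^2 * 0.31 * 11.4 = 42741.11 N
a = 42741.11 / 110534 = 0.3867 m/s2
dV = 0.3867 * 20 = 7.7 m/s

7.7 m/s


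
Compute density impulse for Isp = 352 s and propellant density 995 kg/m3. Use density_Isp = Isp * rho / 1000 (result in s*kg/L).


rho*Isp = 352 * 995 / 1000 = 350 s*kg/L

350 s*kg/L


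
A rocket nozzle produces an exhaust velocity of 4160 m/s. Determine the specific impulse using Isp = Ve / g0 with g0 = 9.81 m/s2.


Isp = Ve / g0 = 4160 / 9.81 = 424.1 s

424.1 s


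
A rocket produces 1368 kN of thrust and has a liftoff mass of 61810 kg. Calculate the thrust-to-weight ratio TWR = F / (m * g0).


TWR = 1368000 / (61810 * 9.81) = 2.26

2.26


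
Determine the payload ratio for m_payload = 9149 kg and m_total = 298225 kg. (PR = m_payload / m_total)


PR = 9149 / 298225 = 0.0307

0.0307


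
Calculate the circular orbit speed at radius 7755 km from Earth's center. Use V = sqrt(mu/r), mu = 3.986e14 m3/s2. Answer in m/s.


V = sqrt(3.986e14 / 7755000) = 7169 m/s

7169 m/s


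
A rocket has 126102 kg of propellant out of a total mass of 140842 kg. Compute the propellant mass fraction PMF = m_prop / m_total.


PMF = 126102 / 140842 = 0.895

0.895


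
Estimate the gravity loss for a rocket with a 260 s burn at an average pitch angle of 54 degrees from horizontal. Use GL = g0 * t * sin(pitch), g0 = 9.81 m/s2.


GL = 9.81 * 260 * sin(54 deg) = 2063 m/s

2063 m/s


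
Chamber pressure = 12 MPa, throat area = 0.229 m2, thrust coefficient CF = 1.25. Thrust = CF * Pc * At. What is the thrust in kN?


F = 1.25 * 12e6 * 0.229 = 3.4350e+06 N = 3435.0 kN

3435.0 kN


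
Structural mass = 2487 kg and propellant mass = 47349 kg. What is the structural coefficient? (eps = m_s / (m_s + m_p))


eps = 2487 / (2487 + 47349) = 0.0499

0.0499


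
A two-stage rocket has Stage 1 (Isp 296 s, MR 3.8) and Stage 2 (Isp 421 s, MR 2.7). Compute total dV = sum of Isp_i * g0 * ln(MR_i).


dV1 = 296 * 9.81 * ln(3.8) = 3876.5 m/s
dV2 = 421 * 9.81 * ln(2.7) = 4102.1 m/s
Total dV = 3876.5 + 4102.1 = 7978.6 m/s ~ 7979 m/s

7979 m/s


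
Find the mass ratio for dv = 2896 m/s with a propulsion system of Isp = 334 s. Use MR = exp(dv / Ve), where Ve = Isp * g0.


Ve = 334 * 9.81 = 3276.54 m/s
MR = exp(2896 / 3276.54) = 2.42

2.42


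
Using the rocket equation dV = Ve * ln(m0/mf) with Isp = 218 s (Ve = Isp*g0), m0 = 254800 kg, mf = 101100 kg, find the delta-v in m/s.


Ve = 218 * 9.81 = 2138.58 m/s
dV = 2138.58 * ln(254800/101100) = 1977 m/s

1977 m/s


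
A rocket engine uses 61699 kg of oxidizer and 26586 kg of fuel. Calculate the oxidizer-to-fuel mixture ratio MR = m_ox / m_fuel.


MR = 61699 / 26586 = 2.32

2.32


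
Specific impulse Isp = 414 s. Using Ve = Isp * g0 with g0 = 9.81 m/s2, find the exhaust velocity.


Ve = Isp * g0 = 414 * 9.81 = 4061.3 m/s

4061.3 m/s


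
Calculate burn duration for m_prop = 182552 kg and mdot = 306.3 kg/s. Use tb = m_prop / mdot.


tb = 182552 / 306.3 = 596.0 s

596.0 s


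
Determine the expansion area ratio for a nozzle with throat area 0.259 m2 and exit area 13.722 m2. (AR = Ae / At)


AR = 13.722 / 0.259 = 53.0

53.0


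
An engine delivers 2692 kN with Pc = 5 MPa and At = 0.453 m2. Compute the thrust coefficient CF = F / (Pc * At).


CF = 2692000 / (5e6 * 0.453) = 1.19

1.19


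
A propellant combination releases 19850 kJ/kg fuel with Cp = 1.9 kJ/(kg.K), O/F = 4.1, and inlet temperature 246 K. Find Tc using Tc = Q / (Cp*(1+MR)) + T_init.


Tc = 19850 / (1.9 * (1 + 4.1)) + 246 = 2295 K

2295 K


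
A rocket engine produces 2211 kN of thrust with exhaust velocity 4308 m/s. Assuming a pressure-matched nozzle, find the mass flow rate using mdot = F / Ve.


mdot = F / Ve = 2211000 / 4308 = 513.2 kg/s

513.2 kg/s


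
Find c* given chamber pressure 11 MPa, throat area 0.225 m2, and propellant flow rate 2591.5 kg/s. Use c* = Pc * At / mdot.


c* = 11e6 * 0.225 / 2591.5 = 955 m/s

955 m/s


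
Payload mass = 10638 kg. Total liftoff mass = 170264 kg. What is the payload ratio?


PR = 10638 / 170264 = 0.0625

0.0625


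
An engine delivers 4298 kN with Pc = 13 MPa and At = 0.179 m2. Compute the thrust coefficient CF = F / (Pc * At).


CF = 4298000 / (13e6 * 0.179) = 1.85

1.85


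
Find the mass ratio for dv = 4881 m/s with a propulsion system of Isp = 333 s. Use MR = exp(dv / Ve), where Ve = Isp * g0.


Ve = 333 * 9.81 = 3266.73 m/s
MR = exp(4881 / 3266.73) = 4.456

4.456


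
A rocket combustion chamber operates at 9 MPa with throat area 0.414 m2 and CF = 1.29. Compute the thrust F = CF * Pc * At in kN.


F = 1.29 * 9e6 * 0.414 = 4.8065e+06 N = 4806.5 kN

4806.5 kN


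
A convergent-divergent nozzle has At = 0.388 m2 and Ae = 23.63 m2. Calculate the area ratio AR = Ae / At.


AR = 23.63 / 0.388 = 60.9

60.9


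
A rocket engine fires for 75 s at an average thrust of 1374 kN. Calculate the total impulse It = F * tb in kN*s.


It = 1374 * 75 = 103050 kN*s

103050 kN*s


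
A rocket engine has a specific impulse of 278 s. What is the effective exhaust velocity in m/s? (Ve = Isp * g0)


Ve = Isp * g0 = 278 * 9.81 = 2727.2 m/s

2727.2 m/s


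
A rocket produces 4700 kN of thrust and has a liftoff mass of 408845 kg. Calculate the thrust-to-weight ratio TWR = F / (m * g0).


TWR = 4700000 / (408845 * 9.81) = 1.17

1.17


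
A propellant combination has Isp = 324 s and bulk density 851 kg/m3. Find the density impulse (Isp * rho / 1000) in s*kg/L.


rho*Isp = 324 * 851 / 1000 = 276 s*kg/L

276 s*kg/L


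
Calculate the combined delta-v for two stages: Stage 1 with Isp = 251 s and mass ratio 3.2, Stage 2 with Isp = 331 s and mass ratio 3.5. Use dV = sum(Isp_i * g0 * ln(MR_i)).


dV1 = 251 * 9.81 * ln(3.2) = 2864.0 m/s
dV2 = 331 * 9.81 * ln(3.5) = 4067.9 m/s
Total dV = 2864.0 + 4067.9 = 6931.9 m/s ~ 6932 m/s

6932 m/s


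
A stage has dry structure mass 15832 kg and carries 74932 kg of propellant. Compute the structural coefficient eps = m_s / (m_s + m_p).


eps = 15832 / (15832 + 74932) = 0.1744

0.1744


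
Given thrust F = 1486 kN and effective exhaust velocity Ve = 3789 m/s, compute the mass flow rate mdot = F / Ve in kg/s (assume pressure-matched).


mdot = F / Ve = 1486000 / 3789 = 392.2 kg/s

392.2 kg/s


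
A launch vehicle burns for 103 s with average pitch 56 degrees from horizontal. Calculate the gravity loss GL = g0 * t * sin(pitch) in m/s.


GL = 9.81 * 103 * sin(56 deg) = 838 m/s

838 m/s


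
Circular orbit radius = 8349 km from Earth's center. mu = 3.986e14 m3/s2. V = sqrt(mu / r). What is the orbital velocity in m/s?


V = sqrt(3.986e14 / 8349000) = 6910 m/s

6910 m/s


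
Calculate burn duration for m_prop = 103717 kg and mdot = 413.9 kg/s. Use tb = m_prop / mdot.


tb = 103717 / 413.9 = 250.6 s

250.6 s


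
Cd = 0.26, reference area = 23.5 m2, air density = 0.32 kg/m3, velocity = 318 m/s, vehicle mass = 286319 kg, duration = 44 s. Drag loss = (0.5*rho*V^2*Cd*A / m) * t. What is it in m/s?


D = 0.5 * 0.32 * 318^2 * 0.26 * 23.5 = 98858.82 N
a = 98858.82 / 286319 = 0.3453 m/s2
dV = 0.3453 * 44 = 15.2 m/s

15.2 m/s


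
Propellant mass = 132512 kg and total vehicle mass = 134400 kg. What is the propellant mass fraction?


PMF = 132512 / 134400 = 0.986

0.986


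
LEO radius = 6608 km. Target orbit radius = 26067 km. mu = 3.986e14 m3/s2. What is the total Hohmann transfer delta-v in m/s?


V1 = sqrt(mu/r1) = 7766.65 m/s
dV1 = V1*(sqrt(2*r2/(r1+r2)) - 1) = 2043.74 m/s
V2 = sqrt(mu/r2) = 3910.42 m/s
dV2 = V2*(1 - sqrt(2*r1/(r1+r2))) = 1423.48 m/s
Total dV = 3467 m/s

3467 m/s


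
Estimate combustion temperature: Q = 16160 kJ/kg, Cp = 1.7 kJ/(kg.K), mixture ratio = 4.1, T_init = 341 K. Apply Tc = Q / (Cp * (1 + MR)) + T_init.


Tc = 16160 / (1.7 * (1 + 4.1)) + 341 = 2205 K

2205 K


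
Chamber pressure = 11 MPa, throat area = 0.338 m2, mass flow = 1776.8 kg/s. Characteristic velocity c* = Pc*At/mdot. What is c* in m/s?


c* = 11e6 * 0.338 / 1776.8 = 2093 m/s

2093 m/s


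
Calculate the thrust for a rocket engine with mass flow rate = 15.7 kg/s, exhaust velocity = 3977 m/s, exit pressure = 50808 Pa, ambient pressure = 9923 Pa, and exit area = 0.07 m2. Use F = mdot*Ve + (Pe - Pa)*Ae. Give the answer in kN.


F = 15.7 * 3977 + (50808 - 9923) * 0.07 = 65301.0 N = 65.3 kN

65.3 kN


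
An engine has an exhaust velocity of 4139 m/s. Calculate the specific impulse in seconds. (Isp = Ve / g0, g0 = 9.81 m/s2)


Isp = Ve / g0 = 4139 / 9.81 = 421.9 s

421.9 s


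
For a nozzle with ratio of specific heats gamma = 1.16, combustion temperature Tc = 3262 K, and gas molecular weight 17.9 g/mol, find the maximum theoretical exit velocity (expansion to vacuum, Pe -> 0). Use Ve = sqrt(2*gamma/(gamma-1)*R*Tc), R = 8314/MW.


R = 8314 / 17.9 = 464.47 J/(kg.K)
Ve = sqrt(2 * 1.16 / (1.16 - 1) * 464.47 * 3262) = 4687 m/s

4687 m/s


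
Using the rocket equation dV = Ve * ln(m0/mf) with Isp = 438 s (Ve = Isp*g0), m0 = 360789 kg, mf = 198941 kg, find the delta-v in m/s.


Ve = 438 * 9.81 = 4296.78 m/s
dV = 4296.78 * ln(360789/198941) = 2558 m/s

2558 m/s


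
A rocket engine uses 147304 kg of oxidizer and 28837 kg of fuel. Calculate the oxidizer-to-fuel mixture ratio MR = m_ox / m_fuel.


MR = 147304 / 28837 = 5.11

5.11


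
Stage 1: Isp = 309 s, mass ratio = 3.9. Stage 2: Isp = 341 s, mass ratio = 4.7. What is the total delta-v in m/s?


dV1 = 309 * 9.81 * ln(3.9) = 4125.5 m/s
dV2 = 341 * 9.81 * ln(4.7) = 5176.9 m/s
Total dV = 4125.5 + 5176.9 = 9302.4 m/s ~ 9302 m/s

9302 m/s


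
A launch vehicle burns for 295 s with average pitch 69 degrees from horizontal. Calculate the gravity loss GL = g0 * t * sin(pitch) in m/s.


GL = 9.81 * 295 * sin(69 deg) = 2702 m/s

2702 m/s


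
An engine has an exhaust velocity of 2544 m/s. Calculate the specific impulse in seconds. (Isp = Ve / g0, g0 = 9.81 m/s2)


Isp = Ve / g0 = 2544 / 9.81 = 259.3 s

259.3 s


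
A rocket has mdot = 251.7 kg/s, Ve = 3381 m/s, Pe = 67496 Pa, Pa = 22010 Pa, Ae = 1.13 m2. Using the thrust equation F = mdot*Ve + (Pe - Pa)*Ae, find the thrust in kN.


F = 251.7 * 3381 + (67496 - 22010) * 1.13 = 902397.0 N = 902.4 kN

902.4 kN


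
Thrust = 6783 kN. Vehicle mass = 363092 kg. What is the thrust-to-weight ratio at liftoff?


TWR = 6783000 / (363092 * 9.81) = 1.9

1.9


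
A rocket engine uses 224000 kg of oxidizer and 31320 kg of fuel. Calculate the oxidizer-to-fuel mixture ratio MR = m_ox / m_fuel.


MR = 224000 / 31320 = 7.15

7.15


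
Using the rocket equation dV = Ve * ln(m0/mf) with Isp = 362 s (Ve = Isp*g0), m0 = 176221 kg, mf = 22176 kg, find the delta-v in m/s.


Ve = 362 * 9.81 = 3551.22 m/s
dV = 3551.22 * ln(176221/22176) = 7361 m/s

7361 m/s


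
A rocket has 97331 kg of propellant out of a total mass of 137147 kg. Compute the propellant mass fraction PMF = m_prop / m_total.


PMF = 97331 / 137147 = 0.71

0.71


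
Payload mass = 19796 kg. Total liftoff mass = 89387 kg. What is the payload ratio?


PR = 19796 / 89387 = 0.2215

0.2215


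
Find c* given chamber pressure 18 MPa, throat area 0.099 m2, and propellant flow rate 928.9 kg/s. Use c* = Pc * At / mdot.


c* = 18e6 * 0.099 / 928.9 = 1918 m/s

1918 m/s


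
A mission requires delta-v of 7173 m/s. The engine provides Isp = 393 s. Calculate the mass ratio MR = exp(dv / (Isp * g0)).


Ve = 393 * 9.81 = 3855.33 m/s
MR = exp(7173 / 3855.33) = 6.427

6.427


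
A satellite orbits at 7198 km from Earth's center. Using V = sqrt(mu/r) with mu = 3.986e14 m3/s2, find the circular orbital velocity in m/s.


V = sqrt(3.986e14 / 7198000) = 7442 m/s

7442 m/s


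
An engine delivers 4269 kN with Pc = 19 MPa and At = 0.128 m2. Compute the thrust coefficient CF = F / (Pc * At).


CF = 4269000 / (19e6 * 0.128) = 1.76

1.76


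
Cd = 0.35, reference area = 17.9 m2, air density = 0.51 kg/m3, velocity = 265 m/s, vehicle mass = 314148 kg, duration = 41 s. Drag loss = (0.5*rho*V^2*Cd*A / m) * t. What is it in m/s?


D = 0.5 * 0.51 * 265^2 * 0.35 * 17.9 = 112189.7 N
a = 112189.7 / 314148 = 0.3571 m/s2
dV = 0.3571 * 41 = 14.6 m/s

14.6 m/s


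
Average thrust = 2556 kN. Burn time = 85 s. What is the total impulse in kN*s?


It = 2556 * 85 = 217260 kN*s

217260 kN*s


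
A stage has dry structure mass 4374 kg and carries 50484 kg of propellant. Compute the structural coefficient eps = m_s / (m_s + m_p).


eps = 4374 / (4374 + 50484) = 0.0797

0.0797


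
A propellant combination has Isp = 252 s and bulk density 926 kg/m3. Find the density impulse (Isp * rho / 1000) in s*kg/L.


rho*Isp = 252 * 926 / 1000 = 233 s*kg/L

233 s*kg/L


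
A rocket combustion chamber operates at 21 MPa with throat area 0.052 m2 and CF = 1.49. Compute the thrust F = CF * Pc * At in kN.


F = 1.49 * 21e6 * 0.052 = 1.6271e+06 N = 1627.1 kN

1627.1 kN


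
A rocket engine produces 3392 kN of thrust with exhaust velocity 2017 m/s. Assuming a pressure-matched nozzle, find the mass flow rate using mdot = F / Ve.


mdot = F / Ve = 3392000 / 2017 = 1681.7 kg/s

1681.7 kg/s


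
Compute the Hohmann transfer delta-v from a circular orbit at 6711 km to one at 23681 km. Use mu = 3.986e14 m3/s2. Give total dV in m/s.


V1 = sqrt(mu/r1) = 7706.82 m/s
dV1 = V1*(sqrt(2*r2/(r1+r2)) - 1) = 1913.97 m/s
V2 = sqrt(mu/r2) = 4102.69 m/s
dV2 = V2*(1 - sqrt(2*r1/(r1+r2))) = 1376.24 m/s
Total dV = 3290 m/s

3290 m/s


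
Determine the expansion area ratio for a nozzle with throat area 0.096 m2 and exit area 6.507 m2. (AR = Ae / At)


AR = 6.507 / 0.096 = 67.8

67.8


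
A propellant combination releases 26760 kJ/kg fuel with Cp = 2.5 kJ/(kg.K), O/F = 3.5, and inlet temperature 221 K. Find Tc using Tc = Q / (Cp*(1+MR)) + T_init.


Tc = 26760 / (2.5 * (1 + 3.5)) + 221 = 2600 K

2600 K


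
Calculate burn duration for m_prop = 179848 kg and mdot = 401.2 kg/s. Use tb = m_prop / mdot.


tb = 179848 / 401.2 = 448.3 s

448.3 s


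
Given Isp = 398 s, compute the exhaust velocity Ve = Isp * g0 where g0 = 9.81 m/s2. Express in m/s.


Ve = Isp * g0 = 398 * 9.81 = 3904.4 m/s

3904.4 m/s


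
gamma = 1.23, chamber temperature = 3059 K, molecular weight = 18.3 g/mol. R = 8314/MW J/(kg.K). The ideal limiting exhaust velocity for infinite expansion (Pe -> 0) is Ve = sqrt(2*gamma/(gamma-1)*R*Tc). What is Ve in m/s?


R = 8314 / 18.3 = 454.32 J/(kg.K)
Ve = sqrt(2 * 1.23 / (1.23 - 1) * 454.32 * 3059) = 3855 m/s

3855 m/s


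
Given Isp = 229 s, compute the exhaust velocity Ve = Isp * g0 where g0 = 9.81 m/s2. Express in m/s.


Ve = Isp * g0 = 229 * 9.81 = 2246.5 m/s

2246.5 m/s


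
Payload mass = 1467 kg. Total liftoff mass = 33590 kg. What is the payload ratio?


PR = 1467 / 33590 = 0.0437

0.0437


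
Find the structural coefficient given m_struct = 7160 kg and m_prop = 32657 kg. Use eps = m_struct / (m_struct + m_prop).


eps = 7160 / (7160 + 32657) = 0.1798

0.1798


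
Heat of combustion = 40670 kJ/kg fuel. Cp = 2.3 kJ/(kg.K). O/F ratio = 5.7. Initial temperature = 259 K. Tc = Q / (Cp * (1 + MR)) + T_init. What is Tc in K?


Tc = 40670 / (2.3 * (1 + 5.7)) + 259 = 2898 K

2898 K


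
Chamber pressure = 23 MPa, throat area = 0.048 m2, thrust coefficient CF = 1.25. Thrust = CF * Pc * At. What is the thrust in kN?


F = 1.25 * 23e6 * 0.048 = 1.3800e+06 N = 1380.0 kN

1380.0 kN


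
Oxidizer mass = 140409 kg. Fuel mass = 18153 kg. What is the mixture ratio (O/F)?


MR = 140409 / 18153 = 7.73

7.73


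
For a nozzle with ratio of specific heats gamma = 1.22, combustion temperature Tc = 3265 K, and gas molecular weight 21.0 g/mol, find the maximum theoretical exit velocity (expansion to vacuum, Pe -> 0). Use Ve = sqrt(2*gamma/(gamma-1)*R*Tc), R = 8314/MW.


R = 8314 / 21.0 = 395.9 J/(kg.K)
Ve = sqrt(2 * 1.22 / (1.22 - 1) * 395.9 * 3265) = 3786 m/s

3786 m/s


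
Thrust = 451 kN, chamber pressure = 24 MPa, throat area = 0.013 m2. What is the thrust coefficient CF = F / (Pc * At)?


CF = 451000 / (24e6 * 0.013) = 1.45

1.45


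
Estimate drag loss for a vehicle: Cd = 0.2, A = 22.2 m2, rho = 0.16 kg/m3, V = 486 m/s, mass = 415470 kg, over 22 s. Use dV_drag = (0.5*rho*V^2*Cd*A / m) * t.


D = 0.5 * 0.16 * 486^2 * 0.2 * 22.2 = 83896.82 N
a = 83896.82 / 415470 = 0.2019 m/s2
dV = 0.2019 * 22 = 4.4 m/s

4.4 m/s


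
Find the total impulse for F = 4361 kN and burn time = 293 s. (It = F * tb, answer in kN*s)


It = 4361 * 293 = 1277773 kN*s

1277773 kN*s


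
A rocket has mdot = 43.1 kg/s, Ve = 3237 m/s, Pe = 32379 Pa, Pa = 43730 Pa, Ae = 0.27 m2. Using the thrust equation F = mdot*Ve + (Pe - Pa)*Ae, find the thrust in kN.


F = 43.1 * 3237 + (32379 - 43730) * 0.27 = 136450.0 N = 136.4 kN

136.4 kN


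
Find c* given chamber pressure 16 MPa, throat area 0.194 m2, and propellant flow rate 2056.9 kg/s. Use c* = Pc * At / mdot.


c* = 16e6 * 0.194 / 2056.9 = 1509 m/s

1509 m/s


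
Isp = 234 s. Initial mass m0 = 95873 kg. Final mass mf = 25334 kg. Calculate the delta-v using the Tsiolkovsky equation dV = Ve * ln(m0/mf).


Ve = 234 * 9.81 = 2295.54 m/s
dV = 2295.54 * ln(95873/25334) = 3055 m/s

3055 m/s


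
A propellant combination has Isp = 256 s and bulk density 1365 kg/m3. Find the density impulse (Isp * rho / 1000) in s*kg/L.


rho*Isp = 256 * 1365 / 1000 = 349 s*kg/L

349 s*kg/L


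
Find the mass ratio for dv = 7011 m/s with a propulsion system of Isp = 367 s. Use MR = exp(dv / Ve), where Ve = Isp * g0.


Ve = 367 * 9.81 = 3600.27 m/s
MR = exp(7011 / 3600.27) = 7.01

7.01


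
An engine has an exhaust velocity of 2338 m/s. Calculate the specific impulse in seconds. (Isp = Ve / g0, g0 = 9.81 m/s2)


Isp = Ve / g0 = 2338 / 9.81 = 238.3 s

238.3 s


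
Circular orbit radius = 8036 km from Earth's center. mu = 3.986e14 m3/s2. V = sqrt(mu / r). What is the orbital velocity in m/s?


V = sqrt(3.986e14 / 8036000) = 7043 m/s

7043 m/s


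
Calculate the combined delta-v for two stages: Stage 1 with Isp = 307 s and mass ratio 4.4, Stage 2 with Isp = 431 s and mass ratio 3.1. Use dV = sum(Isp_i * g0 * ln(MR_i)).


dV1 = 307 * 9.81 * ln(4.4) = 4462.1 m/s
dV2 = 431 * 9.81 * ln(3.1) = 4783.7 m/s
Total dV = 4462.1 + 4783.7 = 9245.8 m/s ~ 9246 m/s

9246 m/s


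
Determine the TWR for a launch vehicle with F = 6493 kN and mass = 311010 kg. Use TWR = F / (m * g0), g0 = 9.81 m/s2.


TWR = 6493000 / (311010 * 9.81) = 2.13

2.13


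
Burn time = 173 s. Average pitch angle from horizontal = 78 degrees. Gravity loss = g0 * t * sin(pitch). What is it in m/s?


GL = 9.81 * 173 * sin(78 deg) = 1660 m/s

1660 m/s


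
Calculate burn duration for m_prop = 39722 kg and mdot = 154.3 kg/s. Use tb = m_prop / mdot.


tb = 39722 / 154.3 = 257.4 s

257.4 s


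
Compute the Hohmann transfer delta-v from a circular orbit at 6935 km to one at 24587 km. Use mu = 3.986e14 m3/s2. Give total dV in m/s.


V1 = sqrt(mu/r1) = 7581.33 m/s
dV1 = V1*(sqrt(2*r2/(r1+r2)) - 1) = 1887.72 m/s
V2 = sqrt(mu/r2) = 4026.39 m/s
dV2 = V2*(1 - sqrt(2*r1/(r1+r2))) = 1355.55 m/s
Total dV = 3243 m/s

3243 m/s


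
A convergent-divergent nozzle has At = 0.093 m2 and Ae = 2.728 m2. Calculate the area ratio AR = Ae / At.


AR = 2.728 / 0.093 = 29.3

29.3


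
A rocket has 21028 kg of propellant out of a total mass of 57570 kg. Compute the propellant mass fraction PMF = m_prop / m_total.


PMF = 21028 / 57570 = 0.365

0.365


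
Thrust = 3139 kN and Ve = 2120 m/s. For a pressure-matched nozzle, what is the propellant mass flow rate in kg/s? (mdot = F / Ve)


mdot = F / Ve = 3139000 / 2120 = 1480.7 kg/s

1480.7 kg/s


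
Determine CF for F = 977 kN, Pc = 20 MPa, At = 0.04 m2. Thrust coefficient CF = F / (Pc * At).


CF = 977000 / (20e6 * 0.04) = 1.22

1.22


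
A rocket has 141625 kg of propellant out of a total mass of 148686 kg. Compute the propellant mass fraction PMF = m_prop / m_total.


PMF = 141625 / 148686 = 0.953

0.953


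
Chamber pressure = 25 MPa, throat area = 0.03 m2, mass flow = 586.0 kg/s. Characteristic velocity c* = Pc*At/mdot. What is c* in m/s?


c* = 25e6 * 0.03 / 586.0 = 1280 m/s

1280 m/s


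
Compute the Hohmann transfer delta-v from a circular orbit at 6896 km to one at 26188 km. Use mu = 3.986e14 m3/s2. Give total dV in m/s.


V1 = sqrt(mu/r1) = 7602.74 m/s
dV1 = V1*(sqrt(2*r2/(r1+r2)) - 1) = 1963.19 m/s
V2 = sqrt(mu/r2) = 3901.37 m/s
dV2 = V2*(1 - sqrt(2*r1/(r1+r2))) = 1382.41 m/s
Total dV = 3346 m/s

3346 m/s


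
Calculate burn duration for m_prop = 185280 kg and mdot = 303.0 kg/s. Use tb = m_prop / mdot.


tb = 185280 / 303.0 = 611.5 s

611.5 s


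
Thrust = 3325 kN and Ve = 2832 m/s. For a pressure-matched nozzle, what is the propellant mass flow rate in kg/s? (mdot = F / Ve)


mdot = F / Ve = 3325000 / 2832 = 1174.1 kg/s

1174.1 kg/s


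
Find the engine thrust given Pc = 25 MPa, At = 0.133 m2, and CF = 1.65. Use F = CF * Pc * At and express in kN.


F = 1.65 * 25e6 * 0.133 = 5.4862e+06 N = 5486.2 kN

5486.2 kN


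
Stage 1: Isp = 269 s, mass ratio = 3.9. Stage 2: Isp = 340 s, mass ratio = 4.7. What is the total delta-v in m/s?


dV1 = 269 * 9.81 * ln(3.9) = 3591.5 m/s
dV2 = 340 * 9.81 * ln(4.7) = 5161.7 m/s
Total dV = 3591.5 + 5161.7 = 8753.2 m/s ~ 8753 m/s

8753 m/s


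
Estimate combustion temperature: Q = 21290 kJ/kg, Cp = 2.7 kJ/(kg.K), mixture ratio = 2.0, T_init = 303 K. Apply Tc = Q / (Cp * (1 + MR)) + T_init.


Tc = 21290 / (2.7 * (1 + 2.0)) + 303 = 2931 K

2931 K


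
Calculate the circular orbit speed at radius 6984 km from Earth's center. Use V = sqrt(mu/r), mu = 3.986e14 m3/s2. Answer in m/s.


V = sqrt(3.986e14 / 6984000) = 7555 m/s

7555 m/s


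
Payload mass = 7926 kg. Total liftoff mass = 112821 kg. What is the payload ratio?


PR = 7926 / 112821 = 0.0703

0.0703


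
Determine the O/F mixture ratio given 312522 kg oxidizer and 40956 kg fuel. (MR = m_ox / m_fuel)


MR = 312522 / 40956 = 7.63

7.63


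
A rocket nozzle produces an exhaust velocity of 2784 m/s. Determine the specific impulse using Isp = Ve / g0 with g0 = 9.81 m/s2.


Isp = Ve / g0 = 2784 / 9.81 = 283.8 s

283.8 s


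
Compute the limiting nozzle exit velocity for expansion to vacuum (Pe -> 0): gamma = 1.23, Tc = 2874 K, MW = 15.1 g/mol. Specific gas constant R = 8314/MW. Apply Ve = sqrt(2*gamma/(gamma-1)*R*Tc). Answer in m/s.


R = 8314 / 15.1 = 550.6 J/(kg.K)
Ve = sqrt(2 * 1.23 / (1.23 - 1) * 550.6 * 2874) = 4114 m/s

4114 m/s


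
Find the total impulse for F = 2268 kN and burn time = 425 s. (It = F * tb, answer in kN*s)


It = 2268 * 425 = 963900 kN*s

963900 kN*s


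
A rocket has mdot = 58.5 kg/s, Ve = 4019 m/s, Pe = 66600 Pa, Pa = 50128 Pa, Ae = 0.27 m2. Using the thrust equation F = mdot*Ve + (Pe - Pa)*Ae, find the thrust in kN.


F = 58.5 * 4019 + (66600 - 50128) * 0.27 = 239559.0 N = 239.6 kN

239.6 kN


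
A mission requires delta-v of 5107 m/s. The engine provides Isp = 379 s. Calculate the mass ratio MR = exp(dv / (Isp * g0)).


Ve = 379 * 9.81 = 3717.99 m/s
MR = exp(5107 / 3717.99) = 3.95

3.95


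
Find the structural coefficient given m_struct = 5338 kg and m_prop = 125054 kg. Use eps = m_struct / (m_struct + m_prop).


eps = 5338 / (5338 + 125054) = 0.0409

0.0409


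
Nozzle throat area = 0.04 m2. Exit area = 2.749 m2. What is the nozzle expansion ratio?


AR = 2.749 / 0.04 = 68.7

68.7


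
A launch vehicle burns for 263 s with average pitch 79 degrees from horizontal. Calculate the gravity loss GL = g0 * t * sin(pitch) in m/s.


GL = 9.81 * 263 * sin(79 deg) = 2533 m/s

2533 m/s


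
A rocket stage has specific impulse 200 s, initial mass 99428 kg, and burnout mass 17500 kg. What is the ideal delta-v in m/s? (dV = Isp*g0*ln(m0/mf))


Ve = 200 * 9.81 = 1962.0 m/s
dV = 1962.0 * ln(99428/17500) = 3408 m/s

3408 m/s


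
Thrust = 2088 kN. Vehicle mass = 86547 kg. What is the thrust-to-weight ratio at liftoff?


TWR = 2088000 / (86547 * 9.81) = 2.46

2.46


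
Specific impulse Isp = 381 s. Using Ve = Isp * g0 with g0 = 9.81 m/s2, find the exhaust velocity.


Ve = Isp * g0 = 381 * 9.81 = 3737.6 m/s

3737.6 m/s


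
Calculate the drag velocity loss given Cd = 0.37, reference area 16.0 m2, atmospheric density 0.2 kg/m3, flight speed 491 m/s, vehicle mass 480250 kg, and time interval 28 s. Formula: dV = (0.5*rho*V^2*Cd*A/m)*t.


D = 0.5 * 0.2 * 491^2 * 0.37 * 16.0 = 142719.95 N
a = 142719.95 / 480250 = 0.2972 m/s2
dV = 0.2972 * 28 = 8.3 m/s

8.3 m/s


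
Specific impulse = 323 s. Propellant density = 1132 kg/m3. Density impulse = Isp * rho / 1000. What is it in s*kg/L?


rho*Isp = 323 * 1132 / 1000 = 366 s*kg/L

366 s*kg/L


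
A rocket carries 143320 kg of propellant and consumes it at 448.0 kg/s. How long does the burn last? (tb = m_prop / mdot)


tb = 143320 / 448.0 = 319.9 s

319.9 s


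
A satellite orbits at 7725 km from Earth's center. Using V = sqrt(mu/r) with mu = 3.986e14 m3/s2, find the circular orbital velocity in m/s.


V = sqrt(3.986e14 / 7725000) = 7183 m/s

7183 m/s


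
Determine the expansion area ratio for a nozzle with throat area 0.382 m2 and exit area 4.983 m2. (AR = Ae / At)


AR = 4.983 / 0.382 = 13.0

13.0


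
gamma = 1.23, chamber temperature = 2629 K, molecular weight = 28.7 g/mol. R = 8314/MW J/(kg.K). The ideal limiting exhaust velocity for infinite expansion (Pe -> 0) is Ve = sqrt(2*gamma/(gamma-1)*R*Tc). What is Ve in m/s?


R = 8314 / 28.7 = 289.69 J/(kg.K)
Ve = sqrt(2 * 1.23 / (1.23 - 1) * 289.69 * 2629) = 2854 m/s

2854 m/s


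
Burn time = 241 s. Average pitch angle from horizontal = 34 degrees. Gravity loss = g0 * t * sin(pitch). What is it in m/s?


GL = 9.81 * 241 * sin(34 deg) = 1322 m/s

1322 m/s


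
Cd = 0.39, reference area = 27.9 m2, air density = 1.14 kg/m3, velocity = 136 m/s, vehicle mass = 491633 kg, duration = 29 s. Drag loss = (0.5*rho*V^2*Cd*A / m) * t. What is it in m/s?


D = 0.5 * 1.14 * 136^2 * 0.39 * 27.9 = 114715.34 N
a = 114715.34 / 491633 = 0.2333 m/s2
dV = 0.2333 * 29 = 6.8 m/s

6.8 m/s


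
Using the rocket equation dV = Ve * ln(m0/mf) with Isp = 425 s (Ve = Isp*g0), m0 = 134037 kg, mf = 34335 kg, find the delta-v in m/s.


Ve = 425 * 9.81 = 4169.25 m/s
dV = 4169.25 * ln(134037/34335) = 5678 m/s

5678 m/s


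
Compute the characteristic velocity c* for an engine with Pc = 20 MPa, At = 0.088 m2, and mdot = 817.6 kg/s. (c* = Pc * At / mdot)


c* = 20e6 * 0.088 / 817.6 = 2153 m/s

2153 m/s


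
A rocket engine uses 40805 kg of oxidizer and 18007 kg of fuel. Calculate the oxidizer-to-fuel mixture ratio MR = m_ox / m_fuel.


MR = 40805 / 18007 = 2.27

2.27


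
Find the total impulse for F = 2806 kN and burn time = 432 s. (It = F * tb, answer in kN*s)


It = 2806 * 432 = 1212192 kN*s

1212192 kN*s


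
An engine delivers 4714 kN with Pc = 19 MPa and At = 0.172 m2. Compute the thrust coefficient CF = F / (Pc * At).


CF = 4714000 / (19e6 * 0.172) = 1.44

1.44


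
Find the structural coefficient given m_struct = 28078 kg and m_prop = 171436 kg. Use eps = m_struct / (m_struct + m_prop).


eps = 28078 / (28078 + 171436) = 0.1407

0.1407


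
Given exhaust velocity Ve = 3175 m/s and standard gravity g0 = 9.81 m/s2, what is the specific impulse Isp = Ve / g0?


Isp = Ve / g0 = 3175 / 9.81 = 323.6 s

323.6 s


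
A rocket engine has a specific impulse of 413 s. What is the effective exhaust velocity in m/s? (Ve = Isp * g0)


Ve = Isp * g0 = 413 * 9.81 = 4051.5 m/s

4051.5 m/s


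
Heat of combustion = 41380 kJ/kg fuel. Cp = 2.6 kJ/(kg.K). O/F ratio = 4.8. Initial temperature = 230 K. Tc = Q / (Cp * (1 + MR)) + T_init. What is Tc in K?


Tc = 41380 / (2.6 * (1 + 4.8)) + 230 = 2974 K

2974 K


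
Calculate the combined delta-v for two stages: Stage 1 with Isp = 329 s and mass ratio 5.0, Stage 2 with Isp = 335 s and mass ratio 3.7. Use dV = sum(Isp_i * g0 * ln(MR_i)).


dV1 = 329 * 9.81 * ln(5.0) = 5194.4 m/s
dV2 = 335 * 9.81 * ln(3.7) = 4299.6 m/s
Total dV = 5194.4 + 4299.6 = 9494.0 m/s ~ 9494 m/s

9494 m/s


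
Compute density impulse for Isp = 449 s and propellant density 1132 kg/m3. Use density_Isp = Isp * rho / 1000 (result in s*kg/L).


rho*Isp = 449 * 1132 / 1000 = 508 s*kg/L

508 s*kg/L


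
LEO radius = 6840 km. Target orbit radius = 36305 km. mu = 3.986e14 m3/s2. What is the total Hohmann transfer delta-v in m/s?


V1 = sqrt(mu/r1) = 7633.8 m/s
dV1 = V1*(sqrt(2*r2/(r1+r2)) - 1) = 2269.36 m/s
V2 = sqrt(mu/r2) = 3313.49 m/s
dV2 = V2*(1 - sqrt(2*r1/(r1+r2))) = 1447.7 m/s
Total dV = 3717 m/s

3717 m/s


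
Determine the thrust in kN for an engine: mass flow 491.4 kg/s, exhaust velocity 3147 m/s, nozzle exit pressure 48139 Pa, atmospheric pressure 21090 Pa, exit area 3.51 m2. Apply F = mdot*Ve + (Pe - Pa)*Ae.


F = 491.4 * 3147 + (48139 - 21090) * 3.51 = 1.6414e+06 N = 1641.4 kN

1641.4 kN


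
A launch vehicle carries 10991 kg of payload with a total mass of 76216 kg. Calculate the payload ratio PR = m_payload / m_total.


PR = 10991 / 76216 = 0.1442

0.1442


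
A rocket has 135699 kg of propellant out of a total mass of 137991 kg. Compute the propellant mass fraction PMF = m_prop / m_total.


PMF = 135699 / 137991 = 0.983

0.983


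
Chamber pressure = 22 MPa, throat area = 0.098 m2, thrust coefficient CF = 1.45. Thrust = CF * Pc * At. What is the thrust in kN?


F = 1.45 * 22e6 * 0.098 = 3.1262e+06 N = 3126.2 kN

3126.2 kN


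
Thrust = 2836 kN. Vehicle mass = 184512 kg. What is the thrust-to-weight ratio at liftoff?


TWR = 2836000 / (184512 * 9.81) = 1.57

1.57


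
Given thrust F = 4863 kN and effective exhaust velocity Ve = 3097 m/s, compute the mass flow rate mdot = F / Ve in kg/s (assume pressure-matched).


mdot = F / Ve = 4863000 / 3097 = 1570.2 kg/s

1570.2 kg/s


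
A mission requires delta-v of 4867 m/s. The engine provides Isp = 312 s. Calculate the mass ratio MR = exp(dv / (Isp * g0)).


Ve = 312 * 9.81 = 3060.72 m/s
MR = exp(4867 / 3060.72) = 4.904

4.904


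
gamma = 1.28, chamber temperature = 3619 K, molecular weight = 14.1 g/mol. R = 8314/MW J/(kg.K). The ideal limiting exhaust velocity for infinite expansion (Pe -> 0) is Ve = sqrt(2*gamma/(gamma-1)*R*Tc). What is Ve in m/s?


R = 8314 / 14.1 = 589.65 J/(kg.K)
Ve = sqrt(2 * 1.28 / (1.28 - 1) * 589.65 * 3619) = 4417 m/s

4417 m/s


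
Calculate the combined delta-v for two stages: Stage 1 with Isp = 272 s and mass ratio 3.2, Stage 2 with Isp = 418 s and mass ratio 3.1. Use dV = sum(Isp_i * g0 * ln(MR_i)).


dV1 = 272 * 9.81 * ln(3.2) = 3103.7 m/s
dV2 = 418 * 9.81 * ln(3.1) = 4639.4 m/s
Total dV = 3103.7 + 4639.4 = 7743.1 m/s ~ 7743 m/s

7743 m/s


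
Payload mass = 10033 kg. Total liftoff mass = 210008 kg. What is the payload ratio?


PR = 10033 / 210008 = 0.0478

0.0478


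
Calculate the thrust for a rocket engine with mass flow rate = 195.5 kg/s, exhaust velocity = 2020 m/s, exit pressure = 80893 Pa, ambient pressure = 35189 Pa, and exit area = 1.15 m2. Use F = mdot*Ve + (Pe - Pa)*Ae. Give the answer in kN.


F = 195.5 * 2020 + (80893 - 35189) * 1.15 = 447470.0 N = 447.5 kN

447.5 kN


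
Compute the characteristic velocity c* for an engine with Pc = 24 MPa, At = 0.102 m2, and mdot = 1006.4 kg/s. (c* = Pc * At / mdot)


c* = 24e6 * 0.102 / 1006.4 = 2432 m/s

2432 m/s


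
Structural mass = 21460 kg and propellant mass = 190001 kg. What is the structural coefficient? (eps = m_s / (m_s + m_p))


eps = 21460 / (21460 + 190001) = 0.1015

0.1015


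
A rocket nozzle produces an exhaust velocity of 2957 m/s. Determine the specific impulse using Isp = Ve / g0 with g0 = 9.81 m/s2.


Isp = Ve / g0 = 2957 / 9.81 = 301.4 s

301.4 s


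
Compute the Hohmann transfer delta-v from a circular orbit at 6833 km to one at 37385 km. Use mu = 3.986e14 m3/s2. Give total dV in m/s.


V1 = sqrt(mu/r1) = 7637.71 m/s
dV1 = V1*(sqrt(2*r2/(r1+r2)) - 1) = 2294.07 m/s
V2 = sqrt(mu/r2) = 3265.28 m/s
dV2 = V2*(1 - sqrt(2*r1/(r1+r2))) = 1450.01 m/s
Total dV = 3744 m/s

3744 m/s
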